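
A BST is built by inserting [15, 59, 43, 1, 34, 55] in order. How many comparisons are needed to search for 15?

Search path for 15: 15
Found: True
Comparisons: 1


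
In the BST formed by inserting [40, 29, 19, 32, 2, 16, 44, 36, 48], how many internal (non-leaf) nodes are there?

Tree built from: [40, 29, 19, 32, 2, 16, 44, 36, 48]
Tree (level-order array): [40, 29, 44, 19, 32, None, 48, 2, None, None, 36, None, None, None, 16]
Rule: An internal node has at least one child.
Per-node child counts:
  node 40: 2 child(ren)
  node 29: 2 child(ren)
  node 19: 1 child(ren)
  node 2: 1 child(ren)
  node 16: 0 child(ren)
  node 32: 1 child(ren)
  node 36: 0 child(ren)
  node 44: 1 child(ren)
  node 48: 0 child(ren)
Matching nodes: [40, 29, 19, 2, 32, 44]
Count of internal (non-leaf) nodes: 6


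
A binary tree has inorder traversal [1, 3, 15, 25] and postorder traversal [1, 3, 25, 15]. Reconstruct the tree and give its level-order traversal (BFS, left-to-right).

Inorder:   [1, 3, 15, 25]
Postorder: [1, 3, 25, 15]
Algorithm: postorder visits root last, so walk postorder right-to-left;
each value is the root of the current inorder slice — split it at that
value, recurse on the right subtree first, then the left.
Recursive splits:
  root=15; inorder splits into left=[1, 3], right=[25]
  root=25; inorder splits into left=[], right=[]
  root=3; inorder splits into left=[1], right=[]
  root=1; inorder splits into left=[], right=[]
Reconstructed level-order: [15, 3, 25, 1]


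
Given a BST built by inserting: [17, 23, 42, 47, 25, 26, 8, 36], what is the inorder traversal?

Tree insertion order: [17, 23, 42, 47, 25, 26, 8, 36]
Tree (level-order array): [17, 8, 23, None, None, None, 42, 25, 47, None, 26, None, None, None, 36]
Inorder traversal: [8, 17, 23, 25, 26, 36, 42, 47]


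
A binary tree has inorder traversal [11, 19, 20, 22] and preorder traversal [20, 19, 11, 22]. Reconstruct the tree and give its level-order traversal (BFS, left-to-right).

Inorder:  [11, 19, 20, 22]
Preorder: [20, 19, 11, 22]
Algorithm: preorder visits root first, so consume preorder in order;
for each root, split the current inorder slice at that value into
left-subtree inorder and right-subtree inorder, then recurse.
Recursive splits:
  root=20; inorder splits into left=[11, 19], right=[22]
  root=19; inorder splits into left=[11], right=[]
  root=11; inorder splits into left=[], right=[]
  root=22; inorder splits into left=[], right=[]
Reconstructed level-order: [20, 19, 22, 11]


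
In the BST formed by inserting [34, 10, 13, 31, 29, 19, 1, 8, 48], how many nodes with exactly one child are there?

Tree built from: [34, 10, 13, 31, 29, 19, 1, 8, 48]
Tree (level-order array): [34, 10, 48, 1, 13, None, None, None, 8, None, 31, None, None, 29, None, 19]
Rule: These are nodes with exactly 1 non-null child.
Per-node child counts:
  node 34: 2 child(ren)
  node 10: 2 child(ren)
  node 1: 1 child(ren)
  node 8: 0 child(ren)
  node 13: 1 child(ren)
  node 31: 1 child(ren)
  node 29: 1 child(ren)
  node 19: 0 child(ren)
  node 48: 0 child(ren)
Matching nodes: [1, 13, 31, 29]
Count of nodes with exactly one child: 4


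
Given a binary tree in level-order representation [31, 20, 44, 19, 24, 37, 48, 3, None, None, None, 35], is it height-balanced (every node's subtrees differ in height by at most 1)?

Tree (level-order array): [31, 20, 44, 19, 24, 37, 48, 3, None, None, None, 35]
Definition: a tree is height-balanced if, at every node, |h(left) - h(right)| <= 1 (empty subtree has height -1).
Bottom-up per-node check:
  node 3: h_left=-1, h_right=-1, diff=0 [OK], height=0
  node 19: h_left=0, h_right=-1, diff=1 [OK], height=1
  node 24: h_left=-1, h_right=-1, diff=0 [OK], height=0
  node 20: h_left=1, h_right=0, diff=1 [OK], height=2
  node 35: h_left=-1, h_right=-1, diff=0 [OK], height=0
  node 37: h_left=0, h_right=-1, diff=1 [OK], height=1
  node 48: h_left=-1, h_right=-1, diff=0 [OK], height=0
  node 44: h_left=1, h_right=0, diff=1 [OK], height=2
  node 31: h_left=2, h_right=2, diff=0 [OK], height=3
All nodes satisfy the balance condition.
Result: Balanced


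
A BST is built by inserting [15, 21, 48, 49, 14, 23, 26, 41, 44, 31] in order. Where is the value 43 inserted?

Starting tree (level order): [15, 14, 21, None, None, None, 48, 23, 49, None, 26, None, None, None, 41, 31, 44]
Insertion path: 15 -> 21 -> 48 -> 23 -> 26 -> 41 -> 44
Result: insert 43 as left child of 44
Final tree (level order): [15, 14, 21, None, None, None, 48, 23, 49, None, 26, None, None, None, 41, 31, 44, None, None, 43]


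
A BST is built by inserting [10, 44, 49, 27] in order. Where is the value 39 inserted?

Starting tree (level order): [10, None, 44, 27, 49]
Insertion path: 10 -> 44 -> 27
Result: insert 39 as right child of 27
Final tree (level order): [10, None, 44, 27, 49, None, 39]


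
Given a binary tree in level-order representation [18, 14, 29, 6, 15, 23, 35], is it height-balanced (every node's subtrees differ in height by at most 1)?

Tree (level-order array): [18, 14, 29, 6, 15, 23, 35]
Definition: a tree is height-balanced if, at every node, |h(left) - h(right)| <= 1 (empty subtree has height -1).
Bottom-up per-node check:
  node 6: h_left=-1, h_right=-1, diff=0 [OK], height=0
  node 15: h_left=-1, h_right=-1, diff=0 [OK], height=0
  node 14: h_left=0, h_right=0, diff=0 [OK], height=1
  node 23: h_left=-1, h_right=-1, diff=0 [OK], height=0
  node 35: h_left=-1, h_right=-1, diff=0 [OK], height=0
  node 29: h_left=0, h_right=0, diff=0 [OK], height=1
  node 18: h_left=1, h_right=1, diff=0 [OK], height=2
All nodes satisfy the balance condition.
Result: Balanced


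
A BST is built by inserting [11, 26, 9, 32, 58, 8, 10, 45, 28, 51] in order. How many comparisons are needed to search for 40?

Search path for 40: 11 -> 26 -> 32 -> 58 -> 45
Found: False
Comparisons: 5


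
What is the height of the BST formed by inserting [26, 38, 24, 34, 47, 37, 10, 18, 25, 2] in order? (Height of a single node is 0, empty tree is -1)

Insertion order: [26, 38, 24, 34, 47, 37, 10, 18, 25, 2]
Tree (level-order array): [26, 24, 38, 10, 25, 34, 47, 2, 18, None, None, None, 37]
Compute height bottom-up (empty subtree = -1):
  height(2) = 1 + max(-1, -1) = 0
  height(18) = 1 + max(-1, -1) = 0
  height(10) = 1 + max(0, 0) = 1
  height(25) = 1 + max(-1, -1) = 0
  height(24) = 1 + max(1, 0) = 2
  height(37) = 1 + max(-1, -1) = 0
  height(34) = 1 + max(-1, 0) = 1
  height(47) = 1 + max(-1, -1) = 0
  height(38) = 1 + max(1, 0) = 2
  height(26) = 1 + max(2, 2) = 3
Height = 3


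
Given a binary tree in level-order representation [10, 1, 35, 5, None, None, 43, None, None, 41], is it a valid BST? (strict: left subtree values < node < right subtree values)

Level-order array: [10, 1, 35, 5, None, None, 43, None, None, 41]
Validate using subtree bounds (lo, hi): at each node, require lo < value < hi,
then recurse left with hi=value and right with lo=value.
Preorder trace (stopping at first violation):
  at node 10 with bounds (-inf, +inf): OK
  at node 1 with bounds (-inf, 10): OK
  at node 5 with bounds (-inf, 1): VIOLATION
Node 5 violates its bound: not (-inf < 5 < 1).
Result: Not a valid BST


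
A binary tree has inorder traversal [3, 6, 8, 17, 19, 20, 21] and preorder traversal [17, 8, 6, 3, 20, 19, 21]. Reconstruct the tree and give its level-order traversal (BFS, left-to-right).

Inorder:  [3, 6, 8, 17, 19, 20, 21]
Preorder: [17, 8, 6, 3, 20, 19, 21]
Algorithm: preorder visits root first, so consume preorder in order;
for each root, split the current inorder slice at that value into
left-subtree inorder and right-subtree inorder, then recurse.
Recursive splits:
  root=17; inorder splits into left=[3, 6, 8], right=[19, 20, 21]
  root=8; inorder splits into left=[3, 6], right=[]
  root=6; inorder splits into left=[3], right=[]
  root=3; inorder splits into left=[], right=[]
  root=20; inorder splits into left=[19], right=[21]
  root=19; inorder splits into left=[], right=[]
  root=21; inorder splits into left=[], right=[]
Reconstructed level-order: [17, 8, 20, 6, 19, 21, 3]


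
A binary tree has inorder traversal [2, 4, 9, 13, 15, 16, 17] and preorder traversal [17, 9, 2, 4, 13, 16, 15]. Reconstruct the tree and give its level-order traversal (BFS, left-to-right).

Inorder:  [2, 4, 9, 13, 15, 16, 17]
Preorder: [17, 9, 2, 4, 13, 16, 15]
Algorithm: preorder visits root first, so consume preorder in order;
for each root, split the current inorder slice at that value into
left-subtree inorder and right-subtree inorder, then recurse.
Recursive splits:
  root=17; inorder splits into left=[2, 4, 9, 13, 15, 16], right=[]
  root=9; inorder splits into left=[2, 4], right=[13, 15, 16]
  root=2; inorder splits into left=[], right=[4]
  root=4; inorder splits into left=[], right=[]
  root=13; inorder splits into left=[], right=[15, 16]
  root=16; inorder splits into left=[15], right=[]
  root=15; inorder splits into left=[], right=[]
Reconstructed level-order: [17, 9, 2, 13, 4, 16, 15]


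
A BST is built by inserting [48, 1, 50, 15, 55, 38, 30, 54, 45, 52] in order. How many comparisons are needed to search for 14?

Search path for 14: 48 -> 1 -> 15
Found: False
Comparisons: 3


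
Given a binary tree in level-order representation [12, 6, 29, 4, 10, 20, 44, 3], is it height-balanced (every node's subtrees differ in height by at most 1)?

Tree (level-order array): [12, 6, 29, 4, 10, 20, 44, 3]
Definition: a tree is height-balanced if, at every node, |h(left) - h(right)| <= 1 (empty subtree has height -1).
Bottom-up per-node check:
  node 3: h_left=-1, h_right=-1, diff=0 [OK], height=0
  node 4: h_left=0, h_right=-1, diff=1 [OK], height=1
  node 10: h_left=-1, h_right=-1, diff=0 [OK], height=0
  node 6: h_left=1, h_right=0, diff=1 [OK], height=2
  node 20: h_left=-1, h_right=-1, diff=0 [OK], height=0
  node 44: h_left=-1, h_right=-1, diff=0 [OK], height=0
  node 29: h_left=0, h_right=0, diff=0 [OK], height=1
  node 12: h_left=2, h_right=1, diff=1 [OK], height=3
All nodes satisfy the balance condition.
Result: Balanced


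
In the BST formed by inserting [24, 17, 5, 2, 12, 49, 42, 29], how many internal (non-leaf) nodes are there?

Tree built from: [24, 17, 5, 2, 12, 49, 42, 29]
Tree (level-order array): [24, 17, 49, 5, None, 42, None, 2, 12, 29]
Rule: An internal node has at least one child.
Per-node child counts:
  node 24: 2 child(ren)
  node 17: 1 child(ren)
  node 5: 2 child(ren)
  node 2: 0 child(ren)
  node 12: 0 child(ren)
  node 49: 1 child(ren)
  node 42: 1 child(ren)
  node 29: 0 child(ren)
Matching nodes: [24, 17, 5, 49, 42]
Count of internal (non-leaf) nodes: 5


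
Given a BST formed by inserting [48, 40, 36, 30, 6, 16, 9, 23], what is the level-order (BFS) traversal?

Tree insertion order: [48, 40, 36, 30, 6, 16, 9, 23]
Tree (level-order array): [48, 40, None, 36, None, 30, None, 6, None, None, 16, 9, 23]
BFS from the root, enqueuing left then right child of each popped node:
  queue [48] -> pop 48, enqueue [40], visited so far: [48]
  queue [40] -> pop 40, enqueue [36], visited so far: [48, 40]
  queue [36] -> pop 36, enqueue [30], visited so far: [48, 40, 36]
  queue [30] -> pop 30, enqueue [6], visited so far: [48, 40, 36, 30]
  queue [6] -> pop 6, enqueue [16], visited so far: [48, 40, 36, 30, 6]
  queue [16] -> pop 16, enqueue [9, 23], visited so far: [48, 40, 36, 30, 6, 16]
  queue [9, 23] -> pop 9, enqueue [none], visited so far: [48, 40, 36, 30, 6, 16, 9]
  queue [23] -> pop 23, enqueue [none], visited so far: [48, 40, 36, 30, 6, 16, 9, 23]
Result: [48, 40, 36, 30, 6, 16, 9, 23]


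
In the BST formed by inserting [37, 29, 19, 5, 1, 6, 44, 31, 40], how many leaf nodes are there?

Tree built from: [37, 29, 19, 5, 1, 6, 44, 31, 40]
Tree (level-order array): [37, 29, 44, 19, 31, 40, None, 5, None, None, None, None, None, 1, 6]
Rule: A leaf has 0 children.
Per-node child counts:
  node 37: 2 child(ren)
  node 29: 2 child(ren)
  node 19: 1 child(ren)
  node 5: 2 child(ren)
  node 1: 0 child(ren)
  node 6: 0 child(ren)
  node 31: 0 child(ren)
  node 44: 1 child(ren)
  node 40: 0 child(ren)
Matching nodes: [1, 6, 31, 40]
Count of leaf nodes: 4


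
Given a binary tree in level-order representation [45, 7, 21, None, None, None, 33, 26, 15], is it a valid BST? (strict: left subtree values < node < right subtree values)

Level-order array: [45, 7, 21, None, None, None, 33, 26, 15]
Validate using subtree bounds (lo, hi): at each node, require lo < value < hi,
then recurse left with hi=value and right with lo=value.
Preorder trace (stopping at first violation):
  at node 45 with bounds (-inf, +inf): OK
  at node 7 with bounds (-inf, 45): OK
  at node 21 with bounds (45, +inf): VIOLATION
Node 21 violates its bound: not (45 < 21 < +inf).
Result: Not a valid BST


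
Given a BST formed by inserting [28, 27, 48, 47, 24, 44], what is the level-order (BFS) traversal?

Tree insertion order: [28, 27, 48, 47, 24, 44]
Tree (level-order array): [28, 27, 48, 24, None, 47, None, None, None, 44]
BFS from the root, enqueuing left then right child of each popped node:
  queue [28] -> pop 28, enqueue [27, 48], visited so far: [28]
  queue [27, 48] -> pop 27, enqueue [24], visited so far: [28, 27]
  queue [48, 24] -> pop 48, enqueue [47], visited so far: [28, 27, 48]
  queue [24, 47] -> pop 24, enqueue [none], visited so far: [28, 27, 48, 24]
  queue [47] -> pop 47, enqueue [44], visited so far: [28, 27, 48, 24, 47]
  queue [44] -> pop 44, enqueue [none], visited so far: [28, 27, 48, 24, 47, 44]
Result: [28, 27, 48, 24, 47, 44]


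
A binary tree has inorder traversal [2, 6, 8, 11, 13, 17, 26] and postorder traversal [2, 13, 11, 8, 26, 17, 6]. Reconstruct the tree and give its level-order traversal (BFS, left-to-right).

Inorder:   [2, 6, 8, 11, 13, 17, 26]
Postorder: [2, 13, 11, 8, 26, 17, 6]
Algorithm: postorder visits root last, so walk postorder right-to-left;
each value is the root of the current inorder slice — split it at that
value, recurse on the right subtree first, then the left.
Recursive splits:
  root=6; inorder splits into left=[2], right=[8, 11, 13, 17, 26]
  root=17; inorder splits into left=[8, 11, 13], right=[26]
  root=26; inorder splits into left=[], right=[]
  root=8; inorder splits into left=[], right=[11, 13]
  root=11; inorder splits into left=[], right=[13]
  root=13; inorder splits into left=[], right=[]
  root=2; inorder splits into left=[], right=[]
Reconstructed level-order: [6, 2, 17, 8, 26, 11, 13]


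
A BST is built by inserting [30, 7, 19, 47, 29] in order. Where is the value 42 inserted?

Starting tree (level order): [30, 7, 47, None, 19, None, None, None, 29]
Insertion path: 30 -> 47
Result: insert 42 as left child of 47
Final tree (level order): [30, 7, 47, None, 19, 42, None, None, 29]


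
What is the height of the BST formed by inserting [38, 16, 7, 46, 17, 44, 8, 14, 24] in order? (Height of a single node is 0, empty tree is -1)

Insertion order: [38, 16, 7, 46, 17, 44, 8, 14, 24]
Tree (level-order array): [38, 16, 46, 7, 17, 44, None, None, 8, None, 24, None, None, None, 14]
Compute height bottom-up (empty subtree = -1):
  height(14) = 1 + max(-1, -1) = 0
  height(8) = 1 + max(-1, 0) = 1
  height(7) = 1 + max(-1, 1) = 2
  height(24) = 1 + max(-1, -1) = 0
  height(17) = 1 + max(-1, 0) = 1
  height(16) = 1 + max(2, 1) = 3
  height(44) = 1 + max(-1, -1) = 0
  height(46) = 1 + max(0, -1) = 1
  height(38) = 1 + max(3, 1) = 4
Height = 4


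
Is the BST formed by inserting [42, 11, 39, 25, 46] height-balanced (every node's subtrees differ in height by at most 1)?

Tree (level-order array): [42, 11, 46, None, 39, None, None, 25]
Definition: a tree is height-balanced if, at every node, |h(left) - h(right)| <= 1 (empty subtree has height -1).
Bottom-up per-node check:
  node 25: h_left=-1, h_right=-1, diff=0 [OK], height=0
  node 39: h_left=0, h_right=-1, diff=1 [OK], height=1
  node 11: h_left=-1, h_right=1, diff=2 [FAIL (|-1-1|=2 > 1)], height=2
  node 46: h_left=-1, h_right=-1, diff=0 [OK], height=0
  node 42: h_left=2, h_right=0, diff=2 [FAIL (|2-0|=2 > 1)], height=3
Node 11 violates the condition: |-1 - 1| = 2 > 1.
Result: Not balanced


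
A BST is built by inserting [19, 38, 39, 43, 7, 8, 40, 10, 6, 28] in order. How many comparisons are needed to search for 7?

Search path for 7: 19 -> 7
Found: True
Comparisons: 2


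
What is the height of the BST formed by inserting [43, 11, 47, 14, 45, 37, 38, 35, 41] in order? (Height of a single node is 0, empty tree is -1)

Insertion order: [43, 11, 47, 14, 45, 37, 38, 35, 41]
Tree (level-order array): [43, 11, 47, None, 14, 45, None, None, 37, None, None, 35, 38, None, None, None, 41]
Compute height bottom-up (empty subtree = -1):
  height(35) = 1 + max(-1, -1) = 0
  height(41) = 1 + max(-1, -1) = 0
  height(38) = 1 + max(-1, 0) = 1
  height(37) = 1 + max(0, 1) = 2
  height(14) = 1 + max(-1, 2) = 3
  height(11) = 1 + max(-1, 3) = 4
  height(45) = 1 + max(-1, -1) = 0
  height(47) = 1 + max(0, -1) = 1
  height(43) = 1 + max(4, 1) = 5
Height = 5


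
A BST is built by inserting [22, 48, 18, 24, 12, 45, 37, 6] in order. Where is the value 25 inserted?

Starting tree (level order): [22, 18, 48, 12, None, 24, None, 6, None, None, 45, None, None, 37]
Insertion path: 22 -> 48 -> 24 -> 45 -> 37
Result: insert 25 as left child of 37
Final tree (level order): [22, 18, 48, 12, None, 24, None, 6, None, None, 45, None, None, 37, None, 25]


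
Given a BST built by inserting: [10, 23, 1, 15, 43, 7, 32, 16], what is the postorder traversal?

Tree insertion order: [10, 23, 1, 15, 43, 7, 32, 16]
Tree (level-order array): [10, 1, 23, None, 7, 15, 43, None, None, None, 16, 32]
Postorder traversal: [7, 1, 16, 15, 32, 43, 23, 10]


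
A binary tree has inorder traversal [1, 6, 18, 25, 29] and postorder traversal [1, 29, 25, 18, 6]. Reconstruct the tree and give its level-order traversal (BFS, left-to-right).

Inorder:   [1, 6, 18, 25, 29]
Postorder: [1, 29, 25, 18, 6]
Algorithm: postorder visits root last, so walk postorder right-to-left;
each value is the root of the current inorder slice — split it at that
value, recurse on the right subtree first, then the left.
Recursive splits:
  root=6; inorder splits into left=[1], right=[18, 25, 29]
  root=18; inorder splits into left=[], right=[25, 29]
  root=25; inorder splits into left=[], right=[29]
  root=29; inorder splits into left=[], right=[]
  root=1; inorder splits into left=[], right=[]
Reconstructed level-order: [6, 1, 18, 25, 29]


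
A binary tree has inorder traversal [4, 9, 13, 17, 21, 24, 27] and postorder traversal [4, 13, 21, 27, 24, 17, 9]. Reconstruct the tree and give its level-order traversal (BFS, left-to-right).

Inorder:   [4, 9, 13, 17, 21, 24, 27]
Postorder: [4, 13, 21, 27, 24, 17, 9]
Algorithm: postorder visits root last, so walk postorder right-to-left;
each value is the root of the current inorder slice — split it at that
value, recurse on the right subtree first, then the left.
Recursive splits:
  root=9; inorder splits into left=[4], right=[13, 17, 21, 24, 27]
  root=17; inorder splits into left=[13], right=[21, 24, 27]
  root=24; inorder splits into left=[21], right=[27]
  root=27; inorder splits into left=[], right=[]
  root=21; inorder splits into left=[], right=[]
  root=13; inorder splits into left=[], right=[]
  root=4; inorder splits into left=[], right=[]
Reconstructed level-order: [9, 4, 17, 13, 24, 21, 27]


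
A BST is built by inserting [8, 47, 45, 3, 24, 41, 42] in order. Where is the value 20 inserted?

Starting tree (level order): [8, 3, 47, None, None, 45, None, 24, None, None, 41, None, 42]
Insertion path: 8 -> 47 -> 45 -> 24
Result: insert 20 as left child of 24
Final tree (level order): [8, 3, 47, None, None, 45, None, 24, None, 20, 41, None, None, None, 42]


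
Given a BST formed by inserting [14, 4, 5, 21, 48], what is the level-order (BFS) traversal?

Tree insertion order: [14, 4, 5, 21, 48]
Tree (level-order array): [14, 4, 21, None, 5, None, 48]
BFS from the root, enqueuing left then right child of each popped node:
  queue [14] -> pop 14, enqueue [4, 21], visited so far: [14]
  queue [4, 21] -> pop 4, enqueue [5], visited so far: [14, 4]
  queue [21, 5] -> pop 21, enqueue [48], visited so far: [14, 4, 21]
  queue [5, 48] -> pop 5, enqueue [none], visited so far: [14, 4, 21, 5]
  queue [48] -> pop 48, enqueue [none], visited so far: [14, 4, 21, 5, 48]
Result: [14, 4, 21, 5, 48]


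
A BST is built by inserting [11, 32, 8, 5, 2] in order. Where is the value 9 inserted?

Starting tree (level order): [11, 8, 32, 5, None, None, None, 2]
Insertion path: 11 -> 8
Result: insert 9 as right child of 8
Final tree (level order): [11, 8, 32, 5, 9, None, None, 2]


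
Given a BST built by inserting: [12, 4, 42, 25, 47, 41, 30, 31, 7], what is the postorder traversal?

Tree insertion order: [12, 4, 42, 25, 47, 41, 30, 31, 7]
Tree (level-order array): [12, 4, 42, None, 7, 25, 47, None, None, None, 41, None, None, 30, None, None, 31]
Postorder traversal: [7, 4, 31, 30, 41, 25, 47, 42, 12]


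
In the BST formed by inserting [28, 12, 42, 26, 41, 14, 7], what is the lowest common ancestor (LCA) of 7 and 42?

Tree insertion order: [28, 12, 42, 26, 41, 14, 7]
Tree (level-order array): [28, 12, 42, 7, 26, 41, None, None, None, 14]
In a BST, the LCA of p=7, q=42 is the first node v on the
root-to-leaf path with p <= v <= q (go left if both < v, right if both > v).
Walk from root:
  at 28: 7 <= 28 <= 42, this is the LCA
LCA = 28


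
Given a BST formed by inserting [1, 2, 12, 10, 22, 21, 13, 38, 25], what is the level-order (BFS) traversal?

Tree insertion order: [1, 2, 12, 10, 22, 21, 13, 38, 25]
Tree (level-order array): [1, None, 2, None, 12, 10, 22, None, None, 21, 38, 13, None, 25]
BFS from the root, enqueuing left then right child of each popped node:
  queue [1] -> pop 1, enqueue [2], visited so far: [1]
  queue [2] -> pop 2, enqueue [12], visited so far: [1, 2]
  queue [12] -> pop 12, enqueue [10, 22], visited so far: [1, 2, 12]
  queue [10, 22] -> pop 10, enqueue [none], visited so far: [1, 2, 12, 10]
  queue [22] -> pop 22, enqueue [21, 38], visited so far: [1, 2, 12, 10, 22]
  queue [21, 38] -> pop 21, enqueue [13], visited so far: [1, 2, 12, 10, 22, 21]
  queue [38, 13] -> pop 38, enqueue [25], visited so far: [1, 2, 12, 10, 22, 21, 38]
  queue [13, 25] -> pop 13, enqueue [none], visited so far: [1, 2, 12, 10, 22, 21, 38, 13]
  queue [25] -> pop 25, enqueue [none], visited so far: [1, 2, 12, 10, 22, 21, 38, 13, 25]
Result: [1, 2, 12, 10, 22, 21, 38, 13, 25]


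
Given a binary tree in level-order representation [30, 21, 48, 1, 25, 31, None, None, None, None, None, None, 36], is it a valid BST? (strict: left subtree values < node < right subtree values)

Level-order array: [30, 21, 48, 1, 25, 31, None, None, None, None, None, None, 36]
Validate using subtree bounds (lo, hi): at each node, require lo < value < hi,
then recurse left with hi=value and right with lo=value.
Preorder trace (stopping at first violation):
  at node 30 with bounds (-inf, +inf): OK
  at node 21 with bounds (-inf, 30): OK
  at node 1 with bounds (-inf, 21): OK
  at node 25 with bounds (21, 30): OK
  at node 48 with bounds (30, +inf): OK
  at node 31 with bounds (30, 48): OK
  at node 36 with bounds (31, 48): OK
No violation found at any node.
Result: Valid BST


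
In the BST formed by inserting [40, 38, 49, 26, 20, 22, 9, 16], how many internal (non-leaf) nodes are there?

Tree built from: [40, 38, 49, 26, 20, 22, 9, 16]
Tree (level-order array): [40, 38, 49, 26, None, None, None, 20, None, 9, 22, None, 16]
Rule: An internal node has at least one child.
Per-node child counts:
  node 40: 2 child(ren)
  node 38: 1 child(ren)
  node 26: 1 child(ren)
  node 20: 2 child(ren)
  node 9: 1 child(ren)
  node 16: 0 child(ren)
  node 22: 0 child(ren)
  node 49: 0 child(ren)
Matching nodes: [40, 38, 26, 20, 9]
Count of internal (non-leaf) nodes: 5


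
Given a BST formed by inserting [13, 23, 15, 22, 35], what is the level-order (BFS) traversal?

Tree insertion order: [13, 23, 15, 22, 35]
Tree (level-order array): [13, None, 23, 15, 35, None, 22]
BFS from the root, enqueuing left then right child of each popped node:
  queue [13] -> pop 13, enqueue [23], visited so far: [13]
  queue [23] -> pop 23, enqueue [15, 35], visited so far: [13, 23]
  queue [15, 35] -> pop 15, enqueue [22], visited so far: [13, 23, 15]
  queue [35, 22] -> pop 35, enqueue [none], visited so far: [13, 23, 15, 35]
  queue [22] -> pop 22, enqueue [none], visited so far: [13, 23, 15, 35, 22]
Result: [13, 23, 15, 35, 22]


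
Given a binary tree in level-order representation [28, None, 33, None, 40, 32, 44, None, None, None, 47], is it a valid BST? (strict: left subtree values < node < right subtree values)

Level-order array: [28, None, 33, None, 40, 32, 44, None, None, None, 47]
Validate using subtree bounds (lo, hi): at each node, require lo < value < hi,
then recurse left with hi=value and right with lo=value.
Preorder trace (stopping at first violation):
  at node 28 with bounds (-inf, +inf): OK
  at node 33 with bounds (28, +inf): OK
  at node 40 with bounds (33, +inf): OK
  at node 32 with bounds (33, 40): VIOLATION
Node 32 violates its bound: not (33 < 32 < 40).
Result: Not a valid BST


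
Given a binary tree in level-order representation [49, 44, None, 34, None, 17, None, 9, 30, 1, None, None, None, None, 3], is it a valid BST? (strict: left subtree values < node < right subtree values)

Level-order array: [49, 44, None, 34, None, 17, None, 9, 30, 1, None, None, None, None, 3]
Validate using subtree bounds (lo, hi): at each node, require lo < value < hi,
then recurse left with hi=value and right with lo=value.
Preorder trace (stopping at first violation):
  at node 49 with bounds (-inf, +inf): OK
  at node 44 with bounds (-inf, 49): OK
  at node 34 with bounds (-inf, 44): OK
  at node 17 with bounds (-inf, 34): OK
  at node 9 with bounds (-inf, 17): OK
  at node 1 with bounds (-inf, 9): OK
  at node 3 with bounds (1, 9): OK
  at node 30 with bounds (17, 34): OK
No violation found at any node.
Result: Valid BST


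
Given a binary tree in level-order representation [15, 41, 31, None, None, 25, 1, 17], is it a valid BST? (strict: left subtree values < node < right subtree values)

Level-order array: [15, 41, 31, None, None, 25, 1, 17]
Validate using subtree bounds (lo, hi): at each node, require lo < value < hi,
then recurse left with hi=value and right with lo=value.
Preorder trace (stopping at first violation):
  at node 15 with bounds (-inf, +inf): OK
  at node 41 with bounds (-inf, 15): VIOLATION
Node 41 violates its bound: not (-inf < 41 < 15).
Result: Not a valid BST


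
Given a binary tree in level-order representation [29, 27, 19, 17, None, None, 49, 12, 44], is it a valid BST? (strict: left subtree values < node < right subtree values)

Level-order array: [29, 27, 19, 17, None, None, 49, 12, 44]
Validate using subtree bounds (lo, hi): at each node, require lo < value < hi,
then recurse left with hi=value and right with lo=value.
Preorder trace (stopping at first violation):
  at node 29 with bounds (-inf, +inf): OK
  at node 27 with bounds (-inf, 29): OK
  at node 17 with bounds (-inf, 27): OK
  at node 12 with bounds (-inf, 17): OK
  at node 44 with bounds (17, 27): VIOLATION
Node 44 violates its bound: not (17 < 44 < 27).
Result: Not a valid BST


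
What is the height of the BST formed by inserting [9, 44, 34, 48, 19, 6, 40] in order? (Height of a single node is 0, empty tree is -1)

Insertion order: [9, 44, 34, 48, 19, 6, 40]
Tree (level-order array): [9, 6, 44, None, None, 34, 48, 19, 40]
Compute height bottom-up (empty subtree = -1):
  height(6) = 1 + max(-1, -1) = 0
  height(19) = 1 + max(-1, -1) = 0
  height(40) = 1 + max(-1, -1) = 0
  height(34) = 1 + max(0, 0) = 1
  height(48) = 1 + max(-1, -1) = 0
  height(44) = 1 + max(1, 0) = 2
  height(9) = 1 + max(0, 2) = 3
Height = 3


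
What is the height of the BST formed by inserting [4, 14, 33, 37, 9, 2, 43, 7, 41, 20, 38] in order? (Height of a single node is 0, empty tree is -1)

Insertion order: [4, 14, 33, 37, 9, 2, 43, 7, 41, 20, 38]
Tree (level-order array): [4, 2, 14, None, None, 9, 33, 7, None, 20, 37, None, None, None, None, None, 43, 41, None, 38]
Compute height bottom-up (empty subtree = -1):
  height(2) = 1 + max(-1, -1) = 0
  height(7) = 1 + max(-1, -1) = 0
  height(9) = 1 + max(0, -1) = 1
  height(20) = 1 + max(-1, -1) = 0
  height(38) = 1 + max(-1, -1) = 0
  height(41) = 1 + max(0, -1) = 1
  height(43) = 1 + max(1, -1) = 2
  height(37) = 1 + max(-1, 2) = 3
  height(33) = 1 + max(0, 3) = 4
  height(14) = 1 + max(1, 4) = 5
  height(4) = 1 + max(0, 5) = 6
Height = 6


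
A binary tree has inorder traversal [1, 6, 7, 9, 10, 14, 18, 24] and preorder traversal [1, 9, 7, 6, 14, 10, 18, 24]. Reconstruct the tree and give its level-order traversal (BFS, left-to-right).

Inorder:  [1, 6, 7, 9, 10, 14, 18, 24]
Preorder: [1, 9, 7, 6, 14, 10, 18, 24]
Algorithm: preorder visits root first, so consume preorder in order;
for each root, split the current inorder slice at that value into
left-subtree inorder and right-subtree inorder, then recurse.
Recursive splits:
  root=1; inorder splits into left=[], right=[6, 7, 9, 10, 14, 18, 24]
  root=9; inorder splits into left=[6, 7], right=[10, 14, 18, 24]
  root=7; inorder splits into left=[6], right=[]
  root=6; inorder splits into left=[], right=[]
  root=14; inorder splits into left=[10], right=[18, 24]
  root=10; inorder splits into left=[], right=[]
  root=18; inorder splits into left=[], right=[24]
  root=24; inorder splits into left=[], right=[]
Reconstructed level-order: [1, 9, 7, 14, 6, 10, 18, 24]


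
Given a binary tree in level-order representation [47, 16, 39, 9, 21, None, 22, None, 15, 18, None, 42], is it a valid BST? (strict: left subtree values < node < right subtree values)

Level-order array: [47, 16, 39, 9, 21, None, 22, None, 15, 18, None, 42]
Validate using subtree bounds (lo, hi): at each node, require lo < value < hi,
then recurse left with hi=value and right with lo=value.
Preorder trace (stopping at first violation):
  at node 47 with bounds (-inf, +inf): OK
  at node 16 with bounds (-inf, 47): OK
  at node 9 with bounds (-inf, 16): OK
  at node 15 with bounds (9, 16): OK
  at node 21 with bounds (16, 47): OK
  at node 18 with bounds (16, 21): OK
  at node 39 with bounds (47, +inf): VIOLATION
Node 39 violates its bound: not (47 < 39 < +inf).
Result: Not a valid BST


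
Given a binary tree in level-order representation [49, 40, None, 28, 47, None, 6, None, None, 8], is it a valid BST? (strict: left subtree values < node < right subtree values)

Level-order array: [49, 40, None, 28, 47, None, 6, None, None, 8]
Validate using subtree bounds (lo, hi): at each node, require lo < value < hi,
then recurse left with hi=value and right with lo=value.
Preorder trace (stopping at first violation):
  at node 49 with bounds (-inf, +inf): OK
  at node 40 with bounds (-inf, 49): OK
  at node 28 with bounds (-inf, 40): OK
  at node 6 with bounds (28, 40): VIOLATION
Node 6 violates its bound: not (28 < 6 < 40).
Result: Not a valid BST


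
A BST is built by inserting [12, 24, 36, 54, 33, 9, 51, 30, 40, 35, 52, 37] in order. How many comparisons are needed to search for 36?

Search path for 36: 12 -> 24 -> 36
Found: True
Comparisons: 3


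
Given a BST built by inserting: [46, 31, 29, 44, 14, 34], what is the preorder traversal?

Tree insertion order: [46, 31, 29, 44, 14, 34]
Tree (level-order array): [46, 31, None, 29, 44, 14, None, 34]
Preorder traversal: [46, 31, 29, 14, 44, 34]


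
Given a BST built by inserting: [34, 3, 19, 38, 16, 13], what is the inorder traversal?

Tree insertion order: [34, 3, 19, 38, 16, 13]
Tree (level-order array): [34, 3, 38, None, 19, None, None, 16, None, 13]
Inorder traversal: [3, 13, 16, 19, 34, 38]


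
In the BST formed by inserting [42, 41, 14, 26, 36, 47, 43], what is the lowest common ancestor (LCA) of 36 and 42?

Tree insertion order: [42, 41, 14, 26, 36, 47, 43]
Tree (level-order array): [42, 41, 47, 14, None, 43, None, None, 26, None, None, None, 36]
In a BST, the LCA of p=36, q=42 is the first node v on the
root-to-leaf path with p <= v <= q (go left if both < v, right if both > v).
Walk from root:
  at 42: 36 <= 42 <= 42, this is the LCA
LCA = 42


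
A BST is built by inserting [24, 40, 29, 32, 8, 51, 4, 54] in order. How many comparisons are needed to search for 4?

Search path for 4: 24 -> 8 -> 4
Found: True
Comparisons: 3


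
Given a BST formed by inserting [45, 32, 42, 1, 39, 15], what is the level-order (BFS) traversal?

Tree insertion order: [45, 32, 42, 1, 39, 15]
Tree (level-order array): [45, 32, None, 1, 42, None, 15, 39]
BFS from the root, enqueuing left then right child of each popped node:
  queue [45] -> pop 45, enqueue [32], visited so far: [45]
  queue [32] -> pop 32, enqueue [1, 42], visited so far: [45, 32]
  queue [1, 42] -> pop 1, enqueue [15], visited so far: [45, 32, 1]
  queue [42, 15] -> pop 42, enqueue [39], visited so far: [45, 32, 1, 42]
  queue [15, 39] -> pop 15, enqueue [none], visited so far: [45, 32, 1, 42, 15]
  queue [39] -> pop 39, enqueue [none], visited so far: [45, 32, 1, 42, 15, 39]
Result: [45, 32, 1, 42, 15, 39]


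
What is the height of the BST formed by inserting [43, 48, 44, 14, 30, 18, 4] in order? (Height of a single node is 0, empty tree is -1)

Insertion order: [43, 48, 44, 14, 30, 18, 4]
Tree (level-order array): [43, 14, 48, 4, 30, 44, None, None, None, 18]
Compute height bottom-up (empty subtree = -1):
  height(4) = 1 + max(-1, -1) = 0
  height(18) = 1 + max(-1, -1) = 0
  height(30) = 1 + max(0, -1) = 1
  height(14) = 1 + max(0, 1) = 2
  height(44) = 1 + max(-1, -1) = 0
  height(48) = 1 + max(0, -1) = 1
  height(43) = 1 + max(2, 1) = 3
Height = 3


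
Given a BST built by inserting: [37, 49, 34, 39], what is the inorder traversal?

Tree insertion order: [37, 49, 34, 39]
Tree (level-order array): [37, 34, 49, None, None, 39]
Inorder traversal: [34, 37, 39, 49]


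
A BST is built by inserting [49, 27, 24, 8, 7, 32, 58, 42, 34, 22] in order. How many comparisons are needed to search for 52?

Search path for 52: 49 -> 58
Found: False
Comparisons: 2


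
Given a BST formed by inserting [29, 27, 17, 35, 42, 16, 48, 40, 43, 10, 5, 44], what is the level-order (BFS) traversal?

Tree insertion order: [29, 27, 17, 35, 42, 16, 48, 40, 43, 10, 5, 44]
Tree (level-order array): [29, 27, 35, 17, None, None, 42, 16, None, 40, 48, 10, None, None, None, 43, None, 5, None, None, 44]
BFS from the root, enqueuing left then right child of each popped node:
  queue [29] -> pop 29, enqueue [27, 35], visited so far: [29]
  queue [27, 35] -> pop 27, enqueue [17], visited so far: [29, 27]
  queue [35, 17] -> pop 35, enqueue [42], visited so far: [29, 27, 35]
  queue [17, 42] -> pop 17, enqueue [16], visited so far: [29, 27, 35, 17]
  queue [42, 16] -> pop 42, enqueue [40, 48], visited so far: [29, 27, 35, 17, 42]
  queue [16, 40, 48] -> pop 16, enqueue [10], visited so far: [29, 27, 35, 17, 42, 16]
  queue [40, 48, 10] -> pop 40, enqueue [none], visited so far: [29, 27, 35, 17, 42, 16, 40]
  queue [48, 10] -> pop 48, enqueue [43], visited so far: [29, 27, 35, 17, 42, 16, 40, 48]
  queue [10, 43] -> pop 10, enqueue [5], visited so far: [29, 27, 35, 17, 42, 16, 40, 48, 10]
  queue [43, 5] -> pop 43, enqueue [44], visited so far: [29, 27, 35, 17, 42, 16, 40, 48, 10, 43]
  queue [5, 44] -> pop 5, enqueue [none], visited so far: [29, 27, 35, 17, 42, 16, 40, 48, 10, 43, 5]
  queue [44] -> pop 44, enqueue [none], visited so far: [29, 27, 35, 17, 42, 16, 40, 48, 10, 43, 5, 44]
Result: [29, 27, 35, 17, 42, 16, 40, 48, 10, 43, 5, 44]


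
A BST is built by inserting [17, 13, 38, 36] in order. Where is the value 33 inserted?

Starting tree (level order): [17, 13, 38, None, None, 36]
Insertion path: 17 -> 38 -> 36
Result: insert 33 as left child of 36
Final tree (level order): [17, 13, 38, None, None, 36, None, 33]


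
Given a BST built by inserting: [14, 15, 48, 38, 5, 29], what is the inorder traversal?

Tree insertion order: [14, 15, 48, 38, 5, 29]
Tree (level-order array): [14, 5, 15, None, None, None, 48, 38, None, 29]
Inorder traversal: [5, 14, 15, 29, 38, 48]


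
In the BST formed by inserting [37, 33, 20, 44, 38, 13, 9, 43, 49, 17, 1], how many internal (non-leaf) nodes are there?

Tree built from: [37, 33, 20, 44, 38, 13, 9, 43, 49, 17, 1]
Tree (level-order array): [37, 33, 44, 20, None, 38, 49, 13, None, None, 43, None, None, 9, 17, None, None, 1]
Rule: An internal node has at least one child.
Per-node child counts:
  node 37: 2 child(ren)
  node 33: 1 child(ren)
  node 20: 1 child(ren)
  node 13: 2 child(ren)
  node 9: 1 child(ren)
  node 1: 0 child(ren)
  node 17: 0 child(ren)
  node 44: 2 child(ren)
  node 38: 1 child(ren)
  node 43: 0 child(ren)
  node 49: 0 child(ren)
Matching nodes: [37, 33, 20, 13, 9, 44, 38]
Count of internal (non-leaf) nodes: 7


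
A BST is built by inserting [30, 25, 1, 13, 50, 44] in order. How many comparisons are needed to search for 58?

Search path for 58: 30 -> 50
Found: False
Comparisons: 2


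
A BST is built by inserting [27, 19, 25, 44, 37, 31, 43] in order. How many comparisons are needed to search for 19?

Search path for 19: 27 -> 19
Found: True
Comparisons: 2


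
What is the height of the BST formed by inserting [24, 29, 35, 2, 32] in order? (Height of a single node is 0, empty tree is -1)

Insertion order: [24, 29, 35, 2, 32]
Tree (level-order array): [24, 2, 29, None, None, None, 35, 32]
Compute height bottom-up (empty subtree = -1):
  height(2) = 1 + max(-1, -1) = 0
  height(32) = 1 + max(-1, -1) = 0
  height(35) = 1 + max(0, -1) = 1
  height(29) = 1 + max(-1, 1) = 2
  height(24) = 1 + max(0, 2) = 3
Height = 3


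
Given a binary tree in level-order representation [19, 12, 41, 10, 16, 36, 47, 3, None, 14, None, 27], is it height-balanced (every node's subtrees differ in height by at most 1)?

Tree (level-order array): [19, 12, 41, 10, 16, 36, 47, 3, None, 14, None, 27]
Definition: a tree is height-balanced if, at every node, |h(left) - h(right)| <= 1 (empty subtree has height -1).
Bottom-up per-node check:
  node 3: h_left=-1, h_right=-1, diff=0 [OK], height=0
  node 10: h_left=0, h_right=-1, diff=1 [OK], height=1
  node 14: h_left=-1, h_right=-1, diff=0 [OK], height=0
  node 16: h_left=0, h_right=-1, diff=1 [OK], height=1
  node 12: h_left=1, h_right=1, diff=0 [OK], height=2
  node 27: h_left=-1, h_right=-1, diff=0 [OK], height=0
  node 36: h_left=0, h_right=-1, diff=1 [OK], height=1
  node 47: h_left=-1, h_right=-1, diff=0 [OK], height=0
  node 41: h_left=1, h_right=0, diff=1 [OK], height=2
  node 19: h_left=2, h_right=2, diff=0 [OK], height=3
All nodes satisfy the balance condition.
Result: Balanced


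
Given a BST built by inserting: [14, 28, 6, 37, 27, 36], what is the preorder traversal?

Tree insertion order: [14, 28, 6, 37, 27, 36]
Tree (level-order array): [14, 6, 28, None, None, 27, 37, None, None, 36]
Preorder traversal: [14, 6, 28, 27, 37, 36]


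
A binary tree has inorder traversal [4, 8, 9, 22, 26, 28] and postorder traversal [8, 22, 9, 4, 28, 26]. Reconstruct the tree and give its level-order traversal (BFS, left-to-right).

Inorder:   [4, 8, 9, 22, 26, 28]
Postorder: [8, 22, 9, 4, 28, 26]
Algorithm: postorder visits root last, so walk postorder right-to-left;
each value is the root of the current inorder slice — split it at that
value, recurse on the right subtree first, then the left.
Recursive splits:
  root=26; inorder splits into left=[4, 8, 9, 22], right=[28]
  root=28; inorder splits into left=[], right=[]
  root=4; inorder splits into left=[], right=[8, 9, 22]
  root=9; inorder splits into left=[8], right=[22]
  root=22; inorder splits into left=[], right=[]
  root=8; inorder splits into left=[], right=[]
Reconstructed level-order: [26, 4, 28, 9, 8, 22]


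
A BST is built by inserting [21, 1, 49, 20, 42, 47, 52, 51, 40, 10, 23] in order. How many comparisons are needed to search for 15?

Search path for 15: 21 -> 1 -> 20 -> 10
Found: False
Comparisons: 4


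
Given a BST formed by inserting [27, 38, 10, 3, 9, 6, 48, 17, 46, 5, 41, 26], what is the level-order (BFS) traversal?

Tree insertion order: [27, 38, 10, 3, 9, 6, 48, 17, 46, 5, 41, 26]
Tree (level-order array): [27, 10, 38, 3, 17, None, 48, None, 9, None, 26, 46, None, 6, None, None, None, 41, None, 5]
BFS from the root, enqueuing left then right child of each popped node:
  queue [27] -> pop 27, enqueue [10, 38], visited so far: [27]
  queue [10, 38] -> pop 10, enqueue [3, 17], visited so far: [27, 10]
  queue [38, 3, 17] -> pop 38, enqueue [48], visited so far: [27, 10, 38]
  queue [3, 17, 48] -> pop 3, enqueue [9], visited so far: [27, 10, 38, 3]
  queue [17, 48, 9] -> pop 17, enqueue [26], visited so far: [27, 10, 38, 3, 17]
  queue [48, 9, 26] -> pop 48, enqueue [46], visited so far: [27, 10, 38, 3, 17, 48]
  queue [9, 26, 46] -> pop 9, enqueue [6], visited so far: [27, 10, 38, 3, 17, 48, 9]
  queue [26, 46, 6] -> pop 26, enqueue [none], visited so far: [27, 10, 38, 3, 17, 48, 9, 26]
  queue [46, 6] -> pop 46, enqueue [41], visited so far: [27, 10, 38, 3, 17, 48, 9, 26, 46]
  queue [6, 41] -> pop 6, enqueue [5], visited so far: [27, 10, 38, 3, 17, 48, 9, 26, 46, 6]
  queue [41, 5] -> pop 41, enqueue [none], visited so far: [27, 10, 38, 3, 17, 48, 9, 26, 46, 6, 41]
  queue [5] -> pop 5, enqueue [none], visited so far: [27, 10, 38, 3, 17, 48, 9, 26, 46, 6, 41, 5]
Result: [27, 10, 38, 3, 17, 48, 9, 26, 46, 6, 41, 5]
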